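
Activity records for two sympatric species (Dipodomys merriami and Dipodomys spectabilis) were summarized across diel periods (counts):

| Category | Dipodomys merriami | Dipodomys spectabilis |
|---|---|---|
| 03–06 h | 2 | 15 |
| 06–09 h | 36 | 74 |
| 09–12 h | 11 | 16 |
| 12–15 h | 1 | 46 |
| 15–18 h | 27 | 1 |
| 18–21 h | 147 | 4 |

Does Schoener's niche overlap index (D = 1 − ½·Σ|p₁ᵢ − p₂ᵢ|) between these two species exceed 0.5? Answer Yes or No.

Proportions for Dipodomys merriami (n=224): 2/224=0.0089, 36/224=0.1607, 11/224=0.0491, 1/224=0.0045, 27/224=0.1205, 147/224=0.6563
Proportions for Dipodomys spectabilis (n=156): 15/156=0.0962, 74/156=0.4744, 16/156=0.1026, 46/156=0.2949, 1/156=0.0064, 4/156=0.0256
Σ|p₁ᵢ − p₂ᵢ| = 0.0873 + 0.3137 + 0.0535 + 0.2904 + 0.1141 + 0.6307 = 1.4897
D = 1 − ½ × 1.4897 = 1 − 0.74485 = 0.25515
D = 0.25515 < 0.5 → No.

No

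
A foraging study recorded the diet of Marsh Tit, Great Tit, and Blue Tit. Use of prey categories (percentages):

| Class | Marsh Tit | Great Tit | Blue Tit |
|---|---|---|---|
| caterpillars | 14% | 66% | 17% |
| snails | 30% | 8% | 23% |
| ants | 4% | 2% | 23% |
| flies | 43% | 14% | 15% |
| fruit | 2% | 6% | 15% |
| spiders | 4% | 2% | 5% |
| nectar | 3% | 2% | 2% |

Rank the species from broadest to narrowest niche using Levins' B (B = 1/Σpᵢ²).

Convert percentages to proportions (divide by 100).
Σp_Marsᵢ² = 0.14² + 0.30² + 0.04² + 0.43² + 0.02² + 0.04² + 0.03² = 0.0196 + 0.0900 + 0.0016 + 0.1849 + 0.0004 + 0.0016 + 0.0009 = 0.2990
B_Mars = 1 / 0.2990 = 3.3445
Σp_Greaᵢ² = 0.66² + 0.08² + 0.02² + 0.14² + 0.06² + 0.02² + 0.02² = 0.4356 + 0.0064 + 0.0004 + 0.0196 + 0.0036 + 0.0004 + 0.0004 = 0.4664
B_Grea = 1 / 0.4664 = 2.1441
Σp_Blueᵢ² = 0.17² + 0.23² + 0.23² + 0.15² + 0.15² + 0.05² + 0.02² = 0.0289 + 0.0529 + 0.0529 + 0.0225 + 0.0225 + 0.0025 + 0.0004 = 0.1826
B_Blue = 1 / 0.1826 = 5.4765
Ranking by B (broadest → narrowest): Blue Tit (5.48) > Marsh Tit (3.34) > Great Tit (2.14)

Blue Tit > Marsh Tit > Great Tit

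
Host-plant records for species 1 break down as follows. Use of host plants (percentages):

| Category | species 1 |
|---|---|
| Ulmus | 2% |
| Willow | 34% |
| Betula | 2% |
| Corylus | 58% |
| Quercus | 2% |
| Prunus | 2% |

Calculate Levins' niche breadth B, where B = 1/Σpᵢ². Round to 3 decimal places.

2.205

Convert percentages to proportions (divide by 100).
Σpᵢ² = 0.02² + 0.34² + 0.02² + 0.58² + 0.02² + 0.02² = 0.0004 + 0.1156 + 0.0004 + 0.3364 + 0.0004 + 0.0004 = 0.4536
B = 1 / 0.4536 = 2.20459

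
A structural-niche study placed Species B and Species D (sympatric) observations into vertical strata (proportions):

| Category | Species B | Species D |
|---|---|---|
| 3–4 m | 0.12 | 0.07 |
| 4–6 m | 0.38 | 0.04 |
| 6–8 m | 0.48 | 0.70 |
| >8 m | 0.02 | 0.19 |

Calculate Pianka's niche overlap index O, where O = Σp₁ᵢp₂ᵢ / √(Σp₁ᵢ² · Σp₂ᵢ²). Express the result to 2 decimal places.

Σ p₁ᵢp₂ᵢ = 0.0084 + 0.0152 + 0.3360 + 0.0038 = 0.3634
Σp_1ᵢ² = 0.12² + 0.38² + 0.48² + 0.02² = 0.0144 + 0.1444 + 0.2304 + 0.0004 = 0.3896
Σp_2ᵢ² = 0.07² + 0.04² + 0.70² + 0.19² = 0.0049 + 0.0016 + 0.4900 + 0.0361 = 0.5326
O = 0.3634 / √(0.3896 × 0.5326) = 0.3634 / 0.45552 = 0.7978

0.80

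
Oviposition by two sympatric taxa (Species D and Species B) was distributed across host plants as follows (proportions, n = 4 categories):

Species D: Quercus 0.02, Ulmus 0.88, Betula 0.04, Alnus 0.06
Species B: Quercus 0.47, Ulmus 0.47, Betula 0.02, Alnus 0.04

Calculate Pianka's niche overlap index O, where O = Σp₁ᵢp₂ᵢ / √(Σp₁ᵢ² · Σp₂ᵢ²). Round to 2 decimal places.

0.72

Σ p₁ᵢp₂ᵢ = 0.0094 + 0.4136 + 0.0008 + 0.0024 = 0.4262
Σp_1ᵢ² = 0.02² + 0.88² + 0.04² + 0.06² = 0.0004 + 0.7744 + 0.0016 + 0.0036 = 0.7800
Σp_2ᵢ² = 0.47² + 0.47² + 0.02² + 0.04² = 0.2209 + 0.2209 + 0.0004 + 0.0016 = 0.4438
O = 0.4262 / √(0.7800 × 0.4438) = 0.4262 / 0.58836 = 0.7244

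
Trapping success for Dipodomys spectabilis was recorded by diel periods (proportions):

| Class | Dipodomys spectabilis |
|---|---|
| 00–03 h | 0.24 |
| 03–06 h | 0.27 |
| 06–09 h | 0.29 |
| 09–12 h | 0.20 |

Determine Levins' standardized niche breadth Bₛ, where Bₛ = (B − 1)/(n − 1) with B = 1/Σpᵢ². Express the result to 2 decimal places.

0.98

Σpᵢ² = 0.24² + 0.27² + 0.29² + 0.20² = 0.0576 + 0.0729 + 0.0841 + 0.0400 = 0.2546
B = 1 / 0.2546 = 3.9277
Bₛ = (B − 1)/(n − 1) = (3.9277 − 1)/(4 − 1) = 2.9277/3 = 0.9759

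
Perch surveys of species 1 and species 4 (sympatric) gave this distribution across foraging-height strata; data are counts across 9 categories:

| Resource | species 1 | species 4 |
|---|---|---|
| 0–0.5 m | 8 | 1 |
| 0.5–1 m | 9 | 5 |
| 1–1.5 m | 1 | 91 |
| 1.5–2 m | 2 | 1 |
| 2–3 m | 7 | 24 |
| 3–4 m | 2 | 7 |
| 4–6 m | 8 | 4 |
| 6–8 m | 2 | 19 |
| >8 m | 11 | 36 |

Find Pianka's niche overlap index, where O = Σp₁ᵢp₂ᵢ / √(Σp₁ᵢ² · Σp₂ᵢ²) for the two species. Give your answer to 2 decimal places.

0.39

Proportions for species 1 (n=50): 8/50=0.1600, 9/50=0.1800, 1/50=0.0200, 2/50=0.0400, 7/50=0.1400, 2/50=0.0400, 8/50=0.1600, 2/50=0.0400, 11/50=0.2200
Proportions for species 4 (n=188): 1/188=0.0053, 5/188=0.0266, 91/188=0.4840, 1/188=0.0053, 24/188=0.1277, 7/188=0.0372, 4/188=0.0213, 19/188=0.1011, 36/188=0.1915
Σ p₁ᵢp₂ᵢ = 0.000848 + 0.004788 + 0.009680 + 0.000212 + 0.017878 + 0.001488 + 0.003408 + 0.004044 + 0.042130 = 0.084476
Σp_1ᵢ² = 0.1600² + 0.1800² + 0.0200² + 0.0400² + 0.1400² + 0.0400² + 0.1600² + 0.0400² + 0.2200² = 0.025600 + 0.032400 + 0.000400 + 0.001600 + 0.019600 + 0.001600 + 0.025600 + 0.001600 + 0.048400 = 0.156800
Σp_2ᵢ² = 0.0053² + 0.0266² + 0.4840² + 0.0053² + 0.1277² + 0.0372² + 0.0213² + 0.1011² + 0.1915² = 0.000028 + 0.000708 + 0.234256 + 0.000028 + 0.016307 + 0.001384 + 0.000454 + 0.010221 + 0.036672 = 0.300058
O = 0.084476 / √(0.156800 × 0.300058) = 0.084476 / 0.2169080 = 0.3895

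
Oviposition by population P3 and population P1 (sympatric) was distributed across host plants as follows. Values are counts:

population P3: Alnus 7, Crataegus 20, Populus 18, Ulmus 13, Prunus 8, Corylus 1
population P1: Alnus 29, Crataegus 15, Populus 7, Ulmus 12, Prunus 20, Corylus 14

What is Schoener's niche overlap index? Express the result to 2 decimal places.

Proportions for population P3 (n=67): 7/67=0.1045, 20/67=0.2985, 18/67=0.2687, 13/67=0.1940, 8/67=0.1194, 1/67=0.0149
Proportions for population P1 (n=97): 29/97=0.2990, 15/97=0.1546, 7/97=0.0722, 12/97=0.1237, 20/97=0.2062, 14/97=0.1443
Σ|p₁ᵢ − p₂ᵢ| = 0.1945 + 0.1439 + 0.1965 + 0.0703 + 0.0868 + 0.1294 = 0.8214
D = 1 − ½ × 0.8214 = 1 − 0.41070 = 0.58930

0.59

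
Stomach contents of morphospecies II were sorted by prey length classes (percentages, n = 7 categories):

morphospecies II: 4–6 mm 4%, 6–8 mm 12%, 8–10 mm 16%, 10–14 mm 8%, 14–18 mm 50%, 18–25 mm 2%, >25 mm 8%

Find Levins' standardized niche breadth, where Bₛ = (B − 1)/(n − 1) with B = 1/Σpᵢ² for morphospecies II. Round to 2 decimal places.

Convert percentages to proportions (divide by 100).
Σpᵢ² = 0.04² + 0.12² + 0.16² + 0.08² + 0.50² + 0.02² + 0.08² = 0.0016 + 0.0144 + 0.0256 + 0.0064 + 0.2500 + 0.0004 + 0.0064 = 0.3048
B = 1 / 0.3048 = 3.2808
Bₛ = (B − 1)/(n − 1) = (3.2808 − 1)/(7 − 1) = 2.2808/6 = 0.3801

0.38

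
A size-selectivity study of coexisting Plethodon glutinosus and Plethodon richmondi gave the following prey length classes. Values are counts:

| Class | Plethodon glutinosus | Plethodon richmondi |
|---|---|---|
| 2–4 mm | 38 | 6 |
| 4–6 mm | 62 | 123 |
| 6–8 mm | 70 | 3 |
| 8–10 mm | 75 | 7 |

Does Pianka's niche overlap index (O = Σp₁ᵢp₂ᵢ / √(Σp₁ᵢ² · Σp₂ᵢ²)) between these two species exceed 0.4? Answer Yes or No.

Proportions for Plethodon glutinosus (n=245): 38/245=0.1551, 62/245=0.2531, 70/245=0.2857, 75/245=0.3061
Proportions for Plethodon richmondi (n=139): 6/139=0.0432, 123/139=0.8849, 3/139=0.0216, 7/139=0.0504
Σ p₁ᵢp₂ᵢ = 0.006700 + 0.223968 + 0.006171 + 0.015427 = 0.252266
Σp_1ᵢ² = 0.1551² + 0.2531² + 0.2857² + 0.3061² = 0.024056 + 0.064060 + 0.081624 + 0.093697 = 0.263437
Σp_2ᵢ² = 0.0432² + 0.8849² + 0.0216² + 0.0504² = 0.001866 + 0.783048 + 0.000467 + 0.002540 = 0.787921
O = 0.252266 / √(0.263437 × 0.787921) = 0.252266 / 0.4555958 = 0.5537
O = 0.5537 > 0.4 → Yes.

Yes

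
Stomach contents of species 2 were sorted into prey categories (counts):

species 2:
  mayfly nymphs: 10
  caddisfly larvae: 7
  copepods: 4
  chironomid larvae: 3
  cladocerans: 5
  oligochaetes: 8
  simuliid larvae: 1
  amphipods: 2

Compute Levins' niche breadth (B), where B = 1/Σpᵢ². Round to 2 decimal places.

Proportions for species 2 (n=40): 10/40=0.2500, 7/40=0.1750, 4/40=0.1000, 3/40=0.0750, 5/40=0.1250, 8/40=0.2000, 1/40=0.0250, 2/40=0.0500
Σpᵢ² = 0.2500² + 0.1750² + 0.1000² + 0.0750² + 0.1250² + 0.2000² + 0.0250² + 0.0500² = 0.062500 + 0.030625 + 0.010000 + 0.005625 + 0.015625 + 0.040000 + 0.000625 + 0.002500 = 0.167500
B = 1 / 0.167500 = 5.9701

5.97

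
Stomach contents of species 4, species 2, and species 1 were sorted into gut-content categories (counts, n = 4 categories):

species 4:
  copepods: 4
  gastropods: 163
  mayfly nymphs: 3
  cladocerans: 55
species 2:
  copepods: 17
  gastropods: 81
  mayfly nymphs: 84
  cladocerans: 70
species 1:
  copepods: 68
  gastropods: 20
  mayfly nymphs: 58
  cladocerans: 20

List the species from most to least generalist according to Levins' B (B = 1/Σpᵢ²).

species 2 > species 1 > species 4

Proportions for species 4 (n=225): 4/225=0.0178, 163/225=0.7244, 3/225=0.0133, 55/225=0.2444
Proportions for species 2 (n=252): 17/252=0.0675, 81/252=0.3214, 84/252=0.3333, 70/252=0.2778
Proportions for species 1 (n=166): 68/166=0.4096, 20/166=0.1205, 58/166=0.3494, 20/166=0.1205
Σp_4ᵢ² = 0.0178² + 0.7244² + 0.0133² + 0.2444² = 0.000317 + 0.524755 + 0.000177 + 0.059731 = 0.584980
B_4 = 1 / 0.584980 = 1.7095
Σp_2ᵢ² = 0.0675² + 0.3214² + 0.3333² + 0.2778² = 0.004556 + 0.103298 + 0.111089 + 0.077173 = 0.296116
B_2 = 1 / 0.296116 = 3.3771
Σp_1ᵢ² = 0.4096² + 0.1205² + 0.3494² + 0.1205² = 0.167772 + 0.014520 + 0.122080 + 0.014520 = 0.318892
B_1 = 1 / 0.318892 = 3.1359
Ranking by B (broadest → narrowest): species 2 (3.38) > species 1 (3.14) > species 4 (1.71)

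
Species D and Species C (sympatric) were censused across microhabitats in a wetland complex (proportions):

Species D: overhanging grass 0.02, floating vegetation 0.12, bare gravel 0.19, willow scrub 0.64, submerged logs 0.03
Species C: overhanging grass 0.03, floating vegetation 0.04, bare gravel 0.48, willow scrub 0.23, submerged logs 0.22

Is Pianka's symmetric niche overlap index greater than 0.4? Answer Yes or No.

Yes

Σ p₁ᵢp₂ᵢ = 0.0006 + 0.0048 + 0.0912 + 0.1472 + 0.0066 = 0.2504
Σp_1ᵢ² = 0.02² + 0.12² + 0.19² + 0.64² + 0.03² = 0.0004 + 0.0144 + 0.0361 + 0.4096 + 0.0009 = 0.4614
Σp_2ᵢ² = 0.03² + 0.04² + 0.48² + 0.23² + 0.22² = 0.0009 + 0.0016 + 0.2304 + 0.0529 + 0.0484 = 0.3342
O = 0.2504 / √(0.4614 × 0.3342) = 0.2504 / 0.39268 = 0.6377
O = 0.6377 > 0.4 → Yes.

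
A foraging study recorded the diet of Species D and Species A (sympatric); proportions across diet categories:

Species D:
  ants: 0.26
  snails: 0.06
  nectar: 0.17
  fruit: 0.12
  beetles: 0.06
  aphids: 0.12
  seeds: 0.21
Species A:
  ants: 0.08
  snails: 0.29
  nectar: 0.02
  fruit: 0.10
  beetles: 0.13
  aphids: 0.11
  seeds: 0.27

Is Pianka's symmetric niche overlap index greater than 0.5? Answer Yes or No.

Yes

Σ p₁ᵢp₂ᵢ = 0.0208 + 0.0174 + 0.0034 + 0.0120 + 0.0078 + 0.0132 + 0.0567 = 0.1313
Σp_1ᵢ² = 0.26² + 0.06² + 0.17² + 0.12² + 0.06² + 0.12² + 0.21² = 0.0676 + 0.0036 + 0.0289 + 0.0144 + 0.0036 + 0.0144 + 0.0441 = 0.1766
Σp_2ᵢ² = 0.08² + 0.29² + 0.02² + 0.10² + 0.13² + 0.11² + 0.27² = 0.0064 + 0.0841 + 0.0004 + 0.0100 + 0.0169 + 0.0121 + 0.0729 = 0.2028
O = 0.1313 / √(0.1766 × 0.2028) = 0.1313 / 0.18925 = 0.6938
O = 0.6938 > 0.5 → Yes.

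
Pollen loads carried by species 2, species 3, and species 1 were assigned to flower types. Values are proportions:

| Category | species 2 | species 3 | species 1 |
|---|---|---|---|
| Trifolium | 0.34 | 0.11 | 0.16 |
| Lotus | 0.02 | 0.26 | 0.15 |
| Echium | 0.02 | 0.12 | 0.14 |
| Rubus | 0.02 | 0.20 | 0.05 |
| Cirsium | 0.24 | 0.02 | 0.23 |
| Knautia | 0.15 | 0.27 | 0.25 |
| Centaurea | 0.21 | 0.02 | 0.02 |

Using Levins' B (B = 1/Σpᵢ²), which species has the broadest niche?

species 1

Σp_2ᵢ² = 0.34² + 0.02² + 0.02² + 0.02² + 0.24² + 0.15² + 0.21² = 0.1156 + 0.0004 + 0.0004 + 0.0004 + 0.0576 + 0.0225 + 0.0441 = 0.2410
B_2 = 1 / 0.2410 = 4.1494
Σp_3ᵢ² = 0.11² + 0.26² + 0.12² + 0.20² + 0.02² + 0.27² + 0.02² = 0.0121 + 0.0676 + 0.0144 + 0.0400 + 0.0004 + 0.0729 + 0.0004 = 0.2078
B_3 = 1 / 0.2078 = 4.8123
Σp_1ᵢ² = 0.16² + 0.15² + 0.14² + 0.05² + 0.23² + 0.25² + 0.02² = 0.0256 + 0.0225 + 0.0196 + 0.0025 + 0.0529 + 0.0625 + 0.0004 = 0.1860
B_1 = 1 / 0.1860 = 5.3763
Highest B → broadest niche (most generalist): species 1 (B = 5.38).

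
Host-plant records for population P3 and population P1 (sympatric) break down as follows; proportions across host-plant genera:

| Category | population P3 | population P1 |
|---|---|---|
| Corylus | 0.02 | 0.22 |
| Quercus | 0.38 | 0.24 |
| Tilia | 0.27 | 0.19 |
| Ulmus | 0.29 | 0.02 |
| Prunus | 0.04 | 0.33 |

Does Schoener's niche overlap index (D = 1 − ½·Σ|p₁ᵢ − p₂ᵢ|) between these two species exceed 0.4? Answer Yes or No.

Yes

Σ|p₁ᵢ − p₂ᵢ| = 0.20 + 0.14 + 0.08 + 0.27 + 0.29 = 0.98
D = 1 − ½ × 0.98 = 1 − 0.490 = 0.5100
D = 0.5100 > 0.4 → Yes.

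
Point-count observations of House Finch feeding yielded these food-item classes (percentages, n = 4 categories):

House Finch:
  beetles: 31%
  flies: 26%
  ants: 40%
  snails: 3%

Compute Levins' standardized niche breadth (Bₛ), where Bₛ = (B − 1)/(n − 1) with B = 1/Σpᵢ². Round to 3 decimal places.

0.694

Convert percentages to proportions (divide by 100).
Σpᵢ² = 0.31² + 0.26² + 0.40² + 0.03² = 0.0961 + 0.0676 + 0.1600 + 0.0009 = 0.3246
B = 1 / 0.3246 = 3.08071
Bₛ = (B − 1)/(n − 1) = (3.08071 − 1)/(4 − 1) = 2.08071/3 = 0.69357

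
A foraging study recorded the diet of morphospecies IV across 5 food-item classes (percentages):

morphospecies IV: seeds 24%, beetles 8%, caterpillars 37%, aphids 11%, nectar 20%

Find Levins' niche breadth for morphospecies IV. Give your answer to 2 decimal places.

3.95

Convert percentages to proportions (divide by 100).
Σpᵢ² = 0.24² + 0.08² + 0.37² + 0.11² + 0.20² = 0.0576 + 0.0064 + 0.1369 + 0.0121 + 0.0400 = 0.2530
B = 1 / 0.2530 = 3.9526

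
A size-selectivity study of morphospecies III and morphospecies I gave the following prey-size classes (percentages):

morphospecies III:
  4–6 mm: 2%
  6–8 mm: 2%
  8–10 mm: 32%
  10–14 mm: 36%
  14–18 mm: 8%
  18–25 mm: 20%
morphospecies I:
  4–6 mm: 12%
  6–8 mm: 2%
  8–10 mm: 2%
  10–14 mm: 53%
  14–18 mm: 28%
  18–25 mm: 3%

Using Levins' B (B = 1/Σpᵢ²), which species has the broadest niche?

Convert percentages to proportions (divide by 100).
Σp_IIIᵢ² = 0.02² + 0.02² + 0.32² + 0.36² + 0.08² + 0.20² = 0.0004 + 0.0004 + 0.1024 + 0.1296 + 0.0064 + 0.0400 = 0.2792
B_III = 1 / 0.2792 = 3.5817
Σp_Iᵢ² = 0.12² + 0.02² + 0.02² + 0.53² + 0.28² + 0.03² = 0.0144 + 0.0004 + 0.0004 + 0.2809 + 0.0784 + 0.0009 = 0.3754
B_I = 1 / 0.3754 = 2.6638
Highest B → broadest niche (most generalist): morphospecies III (B = 3.58).

morphospecies III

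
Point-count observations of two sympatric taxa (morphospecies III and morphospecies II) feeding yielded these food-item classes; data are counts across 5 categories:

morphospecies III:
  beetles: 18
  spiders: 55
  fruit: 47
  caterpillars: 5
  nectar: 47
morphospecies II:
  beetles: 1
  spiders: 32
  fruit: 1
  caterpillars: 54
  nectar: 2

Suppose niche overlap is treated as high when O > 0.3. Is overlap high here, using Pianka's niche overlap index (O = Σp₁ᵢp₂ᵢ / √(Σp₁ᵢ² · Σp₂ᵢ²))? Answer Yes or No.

Yes

Proportions for morphospecies III (n=172): 18/172=0.1047, 55/172=0.3198, 47/172=0.2733, 5/172=0.0291, 47/172=0.2733
Proportions for morphospecies II (n=90): 1/90=0.0111, 32/90=0.3556, 1/90=0.0111, 54/90=0.6000, 2/90=0.0222
Σ p₁ᵢp₂ᵢ = 0.001162 + 0.113721 + 0.003034 + 0.017460 + 0.006067 = 0.141444
Σp_1ᵢ² = 0.1047² + 0.3198² + 0.2733² + 0.0291² + 0.2733² = 0.010962 + 0.102272 + 0.074693 + 0.000847 + 0.074693 = 0.263467
Σp_2ᵢ² = 0.0111² + 0.3556² + 0.0111² + 0.6000² + 0.0222² = 0.000123 + 0.126451 + 0.000123 + 0.360000 + 0.000493 = 0.487190
O = 0.141444 / √(0.263467 × 0.487190) = 0.141444 / 0.3582715 = 0.3948
O = 0.3948 > 0.3 → Yes.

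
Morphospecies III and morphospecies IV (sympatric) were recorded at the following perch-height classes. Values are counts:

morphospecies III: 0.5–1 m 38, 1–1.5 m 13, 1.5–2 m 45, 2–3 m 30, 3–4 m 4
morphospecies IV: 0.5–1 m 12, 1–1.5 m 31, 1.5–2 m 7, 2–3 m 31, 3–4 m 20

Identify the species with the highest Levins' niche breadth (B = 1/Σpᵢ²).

Proportions for morphospecies III (n=130): 38/130=0.2923, 13/130=0.1000, 45/130=0.3462, 30/130=0.2308, 4/130=0.0308
Proportions for morphospecies IV (n=101): 12/101=0.1188, 31/101=0.3069, 7/101=0.0693, 31/101=0.3069, 20/101=0.1980
Σp_IIIᵢ² = 0.2923² + 0.1000² + 0.3462² + 0.2308² + 0.0308² = 0.085439 + 0.010000 + 0.119854 + 0.053269 + 0.000949 = 0.269511
B_III = 1 / 0.269511 = 3.7104
Σp_IVᵢ² = 0.1188² + 0.3069² + 0.0693² + 0.3069² + 0.1980² = 0.014113 + 0.094188 + 0.004802 + 0.094188 + 0.039204 = 0.246495
B_IV = 1 / 0.246495 = 4.0569
Highest B → broadest niche (most generalist): morphospecies IV (B = 4.06).

morphospecies IV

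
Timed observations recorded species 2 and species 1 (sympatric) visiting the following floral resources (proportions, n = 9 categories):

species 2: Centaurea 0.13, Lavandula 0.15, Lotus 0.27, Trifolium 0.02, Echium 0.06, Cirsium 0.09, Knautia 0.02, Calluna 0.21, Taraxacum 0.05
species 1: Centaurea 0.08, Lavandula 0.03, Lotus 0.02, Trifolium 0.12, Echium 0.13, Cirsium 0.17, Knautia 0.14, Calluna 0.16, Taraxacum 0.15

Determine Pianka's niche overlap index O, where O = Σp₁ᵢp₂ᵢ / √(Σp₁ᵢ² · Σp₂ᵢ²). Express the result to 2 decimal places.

0.59

Σ p₁ᵢp₂ᵢ = 0.0104 + 0.0045 + 0.0054 + 0.0024 + 0.0078 + 0.0153 + 0.0028 + 0.0336 + 0.0075 = 0.0897
Σp_1ᵢ² = 0.13² + 0.15² + 0.27² + 0.02² + 0.06² + 0.09² + 0.02² + 0.21² + 0.05² = 0.0169 + 0.0225 + 0.0729 + 0.0004 + 0.0036 + 0.0081 + 0.0004 + 0.0441 + 0.0025 = 0.1714
Σp_2ᵢ² = 0.08² + 0.03² + 0.02² + 0.12² + 0.13² + 0.17² + 0.14² + 0.16² + 0.15² = 0.0064 + 0.0009 + 0.0004 + 0.0144 + 0.0169 + 0.0289 + 0.0196 + 0.0256 + 0.0225 = 0.1356
O = 0.0897 / √(0.1714 × 0.1356) = 0.0897 / 0.15245 = 0.5884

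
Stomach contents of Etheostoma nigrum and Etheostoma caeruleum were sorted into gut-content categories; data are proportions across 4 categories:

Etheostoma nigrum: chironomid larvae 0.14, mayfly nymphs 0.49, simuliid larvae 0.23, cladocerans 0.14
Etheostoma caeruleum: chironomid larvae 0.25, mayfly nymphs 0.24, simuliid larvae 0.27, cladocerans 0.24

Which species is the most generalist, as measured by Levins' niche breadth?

Σp_nigrᵢ² = 0.14² + 0.49² + 0.23² + 0.14² = 0.0196 + 0.2401 + 0.0529 + 0.0196 = 0.3322
B_nigr = 1 / 0.3322 = 3.0102
Σp_caerᵢ² = 0.25² + 0.24² + 0.27² + 0.24² = 0.0625 + 0.0576 + 0.0729 + 0.0576 = 0.2506
B_caer = 1 / 0.2506 = 3.9904
Highest B → broadest niche (most generalist): Etheostoma caeruleum (B = 3.99).

Etheostoma caeruleum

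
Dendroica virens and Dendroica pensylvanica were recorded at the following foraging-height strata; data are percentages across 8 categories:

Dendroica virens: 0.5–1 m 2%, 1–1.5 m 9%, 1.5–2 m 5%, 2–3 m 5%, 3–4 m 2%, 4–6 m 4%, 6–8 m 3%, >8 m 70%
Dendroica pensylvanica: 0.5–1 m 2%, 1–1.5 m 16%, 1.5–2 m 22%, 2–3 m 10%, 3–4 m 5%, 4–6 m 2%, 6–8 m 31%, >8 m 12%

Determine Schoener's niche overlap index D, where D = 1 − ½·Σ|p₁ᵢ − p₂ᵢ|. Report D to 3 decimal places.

Convert percentages to proportions (divide by 100).
Σ|p₁ᵢ − p₂ᵢ| = 0.00 + 0.07 + 0.17 + 0.05 + 0.03 + 0.02 + 0.28 + 0.58 = 1.20
D = 1 − ½ × 1.20 = 1 − 0.600 = 0.40000

0.400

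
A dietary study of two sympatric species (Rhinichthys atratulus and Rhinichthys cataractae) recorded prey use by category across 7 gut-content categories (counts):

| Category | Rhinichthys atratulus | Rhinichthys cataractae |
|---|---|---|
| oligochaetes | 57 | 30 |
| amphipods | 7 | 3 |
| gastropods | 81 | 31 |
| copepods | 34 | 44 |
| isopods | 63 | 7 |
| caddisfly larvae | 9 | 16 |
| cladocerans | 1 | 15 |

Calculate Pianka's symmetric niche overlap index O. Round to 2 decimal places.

0.78

Proportions for Rhinichthys atratulus (n=252): 57/252=0.2262, 7/252=0.0278, 81/252=0.3214, 34/252=0.1349, 63/252=0.2500, 9/252=0.0357, 1/252=0.0040
Proportions for Rhinichthys cataractae (n=146): 30/146=0.2055, 3/146=0.0205, 31/146=0.2123, 44/146=0.3014, 7/146=0.0479, 16/146=0.1096, 15/146=0.1027
Σ p₁ᵢp₂ᵢ = 0.046484 + 0.000570 + 0.068233 + 0.040659 + 0.011975 + 0.003913 + 0.000411 = 0.172245
Σp_1ᵢ² = 0.2262² + 0.0278² + 0.3214² + 0.1349² + 0.2500² + 0.0357² + 0.0040² = 0.051166 + 0.000773 + 0.103298 + 0.018198 + 0.062500 + 0.001274 + 0.000016 = 0.237225
Σp_2ᵢ² = 0.2055² + 0.0205² + 0.2123² + 0.3014² + 0.0479² + 0.1096² + 0.1027² = 0.042230 + 0.000420 + 0.045071 + 0.090842 + 0.002294 + 0.012012 + 0.010547 = 0.203416
O = 0.172245 / √(0.237225 × 0.203416) = 0.172245 / 0.2196710 = 0.7841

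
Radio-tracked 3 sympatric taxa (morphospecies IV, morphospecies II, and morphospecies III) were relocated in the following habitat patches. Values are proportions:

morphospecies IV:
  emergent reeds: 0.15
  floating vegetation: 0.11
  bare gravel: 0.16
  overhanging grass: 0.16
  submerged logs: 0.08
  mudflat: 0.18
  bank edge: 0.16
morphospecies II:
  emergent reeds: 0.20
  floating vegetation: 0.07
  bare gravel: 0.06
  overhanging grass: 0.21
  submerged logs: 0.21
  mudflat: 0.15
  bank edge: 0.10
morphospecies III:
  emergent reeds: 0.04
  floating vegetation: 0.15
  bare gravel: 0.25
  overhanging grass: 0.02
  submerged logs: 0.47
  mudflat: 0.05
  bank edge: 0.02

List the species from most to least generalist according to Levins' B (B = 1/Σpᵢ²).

Σp_IVᵢ² = 0.15² + 0.11² + 0.16² + 0.16² + 0.08² + 0.18² + 0.16² = 0.0225 + 0.0121 + 0.0256 + 0.0256 + 0.0064 + 0.0324 + 0.0256 = 0.1502
B_IV = 1 / 0.1502 = 6.6578
Σp_IIᵢ² = 0.20² + 0.07² + 0.06² + 0.21² + 0.21² + 0.15² + 0.10² = 0.0400 + 0.0049 + 0.0036 + 0.0441 + 0.0441 + 0.0225 + 0.0100 = 0.1692
B_II = 1 / 0.1692 = 5.9102
Σp_IIIᵢ² = 0.04² + 0.15² + 0.25² + 0.02² + 0.47² + 0.05² + 0.02² = 0.0016 + 0.0225 + 0.0625 + 0.0004 + 0.2209 + 0.0025 + 0.0004 = 0.3108
B_III = 1 / 0.3108 = 3.2175
Ranking by B (broadest → narrowest): morphospecies IV (6.66) > morphospecies II (5.91) > morphospecies III (3.22)

morphospecies IV > morphospecies II > morphospecies III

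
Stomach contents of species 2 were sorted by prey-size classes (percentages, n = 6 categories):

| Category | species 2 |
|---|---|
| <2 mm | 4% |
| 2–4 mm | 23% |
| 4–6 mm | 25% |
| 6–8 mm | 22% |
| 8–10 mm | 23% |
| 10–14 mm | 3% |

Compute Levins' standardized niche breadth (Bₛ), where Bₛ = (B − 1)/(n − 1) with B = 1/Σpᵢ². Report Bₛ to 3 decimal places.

Convert percentages to proportions (divide by 100).
Σpᵢ² = 0.04² + 0.23² + 0.25² + 0.22² + 0.23² + 0.03² = 0.0016 + 0.0529 + 0.0625 + 0.0484 + 0.0529 + 0.0009 = 0.2192
B = 1 / 0.2192 = 4.56204
Bₛ = (B − 1)/(n − 1) = (4.56204 − 1)/(6 − 1) = 3.56204/5 = 0.71241

0.712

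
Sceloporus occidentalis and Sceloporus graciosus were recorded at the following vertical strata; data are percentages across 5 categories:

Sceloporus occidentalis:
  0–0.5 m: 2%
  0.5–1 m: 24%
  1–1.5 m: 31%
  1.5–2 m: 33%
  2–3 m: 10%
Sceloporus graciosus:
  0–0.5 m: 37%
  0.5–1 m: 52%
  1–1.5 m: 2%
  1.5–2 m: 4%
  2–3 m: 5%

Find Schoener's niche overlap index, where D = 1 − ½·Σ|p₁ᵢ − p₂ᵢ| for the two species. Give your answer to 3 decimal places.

Convert percentages to proportions (divide by 100).
Σ|p₁ᵢ − p₂ᵢ| = 0.35 + 0.28 + 0.29 + 0.29 + 0.05 = 1.26
D = 1 − ½ × 1.26 = 1 − 0.630 = 0.37000

0.370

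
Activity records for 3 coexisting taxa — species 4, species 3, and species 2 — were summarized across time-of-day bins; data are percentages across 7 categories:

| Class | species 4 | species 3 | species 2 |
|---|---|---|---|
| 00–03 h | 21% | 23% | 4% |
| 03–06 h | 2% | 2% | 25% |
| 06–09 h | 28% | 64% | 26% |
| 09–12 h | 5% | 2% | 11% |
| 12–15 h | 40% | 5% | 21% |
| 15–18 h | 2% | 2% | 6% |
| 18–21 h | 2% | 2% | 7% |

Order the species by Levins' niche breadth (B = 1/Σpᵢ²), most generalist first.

species 2 > species 4 > species 3

Convert percentages to proportions (divide by 100).
Σp_4ᵢ² = 0.21² + 0.02² + 0.28² + 0.05² + 0.40² + 0.02² + 0.02² = 0.0441 + 0.0004 + 0.0784 + 0.0025 + 0.1600 + 0.0004 + 0.0004 = 0.2862
B_4 = 1 / 0.2862 = 3.4941
Σp_3ᵢ² = 0.23² + 0.02² + 0.64² + 0.02² + 0.05² + 0.02² + 0.02² = 0.0529 + 0.0004 + 0.4096 + 0.0004 + 0.0025 + 0.0004 + 0.0004 = 0.4666
B_3 = 1 / 0.4666 = 2.1432
Σp_2ᵢ² = 0.04² + 0.25² + 0.26² + 0.11² + 0.21² + 0.06² + 0.07² = 0.0016 + 0.0625 + 0.0676 + 0.0121 + 0.0441 + 0.0036 + 0.0049 = 0.1964
B_2 = 1 / 0.1964 = 5.0916
Ranking by B (broadest → narrowest): species 2 (5.09) > species 4 (3.49) > species 3 (2.14)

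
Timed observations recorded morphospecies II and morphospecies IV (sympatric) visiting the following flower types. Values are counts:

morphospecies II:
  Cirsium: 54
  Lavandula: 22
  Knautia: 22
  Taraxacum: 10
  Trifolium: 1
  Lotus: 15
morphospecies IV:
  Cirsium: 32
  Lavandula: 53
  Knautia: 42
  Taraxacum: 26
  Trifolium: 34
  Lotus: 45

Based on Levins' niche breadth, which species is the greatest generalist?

morphospecies IV

Proportions for morphospecies II (n=124): 54/124=0.4355, 22/124=0.1774, 22/124=0.1774, 10/124=0.0806, 1/124=0.0081, 15/124=0.1210
Proportions for morphospecies IV (n=232): 32/232=0.1379, 53/232=0.2284, 42/232=0.1810, 26/232=0.1121, 34/232=0.1466, 45/232=0.1940
Σp_IIᵢ² = 0.4355² + 0.1774² + 0.1774² + 0.0806² + 0.0081² + 0.1210² = 0.189660 + 0.031471 + 0.031471 + 0.006496 + 0.000066 + 0.014641 = 0.273805
B_II = 1 / 0.273805 = 3.6522
Σp_IVᵢ² = 0.1379² + 0.2284² + 0.1810² + 0.1121² + 0.1466² + 0.1940² = 0.019016 + 0.052167 + 0.032761 + 0.012566 + 0.021492 + 0.037636 = 0.175638
B_IV = 1 / 0.175638 = 5.6935
Highest B → broadest niche (most generalist): morphospecies IV (B = 5.69).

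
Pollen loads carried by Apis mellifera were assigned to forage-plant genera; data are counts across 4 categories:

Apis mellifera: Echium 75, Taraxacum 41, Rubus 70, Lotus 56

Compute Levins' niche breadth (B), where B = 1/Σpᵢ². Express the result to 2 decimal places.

3.82

Proportions for Apis mellifera (n=242): 75/242=0.3099, 41/242=0.1694, 70/242=0.2893, 56/242=0.2314
Σpᵢ² = 0.3099² + 0.1694² + 0.2893² + 0.2314² = 0.096038 + 0.028696 + 0.083694 + 0.053546 = 0.261974
B = 1 / 0.261974 = 3.8172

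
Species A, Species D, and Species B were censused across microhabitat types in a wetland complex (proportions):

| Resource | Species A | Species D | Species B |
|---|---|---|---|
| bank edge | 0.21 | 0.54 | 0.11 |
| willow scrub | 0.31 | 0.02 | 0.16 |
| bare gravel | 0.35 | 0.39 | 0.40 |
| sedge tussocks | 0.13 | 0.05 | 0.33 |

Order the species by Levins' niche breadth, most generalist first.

Species A > Species B > Species D

Σp_Aᵢ² = 0.21² + 0.31² + 0.35² + 0.13² = 0.0441 + 0.0961 + 0.1225 + 0.0169 = 0.2796
B_A = 1 / 0.2796 = 3.5765
Σp_Dᵢ² = 0.54² + 0.02² + 0.39² + 0.05² = 0.2916 + 0.0004 + 0.1521 + 0.0025 = 0.4466
B_D = 1 / 0.4466 = 2.2391
Σp_Bᵢ² = 0.11² + 0.16² + 0.40² + 0.33² = 0.0121 + 0.0256 + 0.1600 + 0.1089 = 0.3066
B_B = 1 / 0.3066 = 3.2616
Ranking by B (broadest → narrowest): Species A (3.58) > Species B (3.26) > Species D (2.24)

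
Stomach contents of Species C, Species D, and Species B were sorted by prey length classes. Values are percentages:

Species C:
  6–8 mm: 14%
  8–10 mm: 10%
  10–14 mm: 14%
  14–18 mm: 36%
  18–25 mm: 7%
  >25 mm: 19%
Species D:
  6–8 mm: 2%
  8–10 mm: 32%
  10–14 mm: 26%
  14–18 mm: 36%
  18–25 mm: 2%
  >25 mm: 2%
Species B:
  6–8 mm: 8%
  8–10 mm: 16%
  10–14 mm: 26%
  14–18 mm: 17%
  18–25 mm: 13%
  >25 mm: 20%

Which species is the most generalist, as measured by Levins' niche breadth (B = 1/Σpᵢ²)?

Convert percentages to proportions (divide by 100).
Σp_Cᵢ² = 0.14² + 0.10² + 0.14² + 0.36² + 0.07² + 0.19² = 0.0196 + 0.0100 + 0.0196 + 0.1296 + 0.0049 + 0.0361 = 0.2198
B_C = 1 / 0.2198 = 4.5496
Σp_Dᵢ² = 0.02² + 0.32² + 0.26² + 0.36² + 0.02² + 0.02² = 0.0004 + 0.1024 + 0.0676 + 0.1296 + 0.0004 + 0.0004 = 0.3008
B_D = 1 / 0.3008 = 3.3245
Σp_Bᵢ² = 0.08² + 0.16² + 0.26² + 0.17² + 0.13² + 0.20² = 0.0064 + 0.0256 + 0.0676 + 0.0289 + 0.0169 + 0.0400 = 0.1854
B_B = 1 / 0.1854 = 5.3937
Highest B → broadest niche (most generalist): Species B (B = 5.39).

Species B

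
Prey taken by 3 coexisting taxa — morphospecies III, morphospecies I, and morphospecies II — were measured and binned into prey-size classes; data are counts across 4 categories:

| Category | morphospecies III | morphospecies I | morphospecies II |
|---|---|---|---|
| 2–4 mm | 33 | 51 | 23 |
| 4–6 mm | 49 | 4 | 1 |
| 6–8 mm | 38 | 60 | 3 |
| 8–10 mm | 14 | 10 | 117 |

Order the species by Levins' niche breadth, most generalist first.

Proportions for morphospecies III (n=134): 33/134=0.2463, 49/134=0.3657, 38/134=0.2836, 14/134=0.1045
Proportions for morphospecies I (n=125): 51/125=0.4080, 4/125=0.0320, 60/125=0.4800, 10/125=0.0800
Proportions for morphospecies II (n=144): 23/144=0.1597, 1/144=0.0069, 3/144=0.0208, 117/144=0.8125
Σp_IIIᵢ² = 0.2463² + 0.3657² + 0.2836² + 0.1045² = 0.060664 + 0.133736 + 0.080429 + 0.010920 = 0.285749
B_III = 1 / 0.285749 = 3.4996
Σp_Iᵢ² = 0.4080² + 0.0320² + 0.4800² + 0.0800² = 0.166464 + 0.001024 + 0.230400 + 0.006400 = 0.404288
B_I = 1 / 0.404288 = 2.4735
Σp_IIᵢ² = 0.1597² + 0.0069² + 0.0208² + 0.8125² = 0.025504 + 0.000048 + 0.000433 + 0.660156 = 0.686141
B_II = 1 / 0.686141 = 1.4574
Ranking by B (broadest → narrowest): morphospecies III (3.50) > morphospecies I (2.47) > morphospecies II (1.46)

morphospecies III > morphospecies I > morphospecies II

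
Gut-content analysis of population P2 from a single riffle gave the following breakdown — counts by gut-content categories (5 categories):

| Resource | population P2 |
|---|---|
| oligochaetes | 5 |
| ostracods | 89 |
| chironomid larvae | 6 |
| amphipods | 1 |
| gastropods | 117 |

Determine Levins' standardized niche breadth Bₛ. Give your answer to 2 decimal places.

Proportions for population P2 (n=218): 5/218=0.0229, 89/218=0.4083, 6/218=0.0275, 1/218=0.0046, 117/218=0.5367
Σpᵢ² = 0.0229² + 0.4083² + 0.0275² + 0.0046² + 0.5367² = 0.000524 + 0.166709 + 0.000756 + 0.000021 + 0.288047 = 0.456057
B = 1 / 0.456057 = 2.1927
Bₛ = (B − 1)/(n − 1) = (2.1927 − 1)/(5 − 1) = 1.1927/4 = 0.2982

0.30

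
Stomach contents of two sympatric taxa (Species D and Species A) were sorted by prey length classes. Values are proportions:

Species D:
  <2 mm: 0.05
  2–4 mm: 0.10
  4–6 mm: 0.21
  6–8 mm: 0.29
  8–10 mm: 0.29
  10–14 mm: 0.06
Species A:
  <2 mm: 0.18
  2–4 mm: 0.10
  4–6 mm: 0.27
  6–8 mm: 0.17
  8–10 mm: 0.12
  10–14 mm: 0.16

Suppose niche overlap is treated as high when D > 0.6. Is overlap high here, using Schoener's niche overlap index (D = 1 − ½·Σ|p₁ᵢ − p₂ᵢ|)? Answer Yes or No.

Yes

Σ|p₁ᵢ − p₂ᵢ| = 0.13 + 0.00 + 0.06 + 0.12 + 0.17 + 0.10 = 0.58
D = 1 − ½ × 0.58 = 1 − 0.290 = 0.7100
D = 0.7100 > 0.6 → Yes.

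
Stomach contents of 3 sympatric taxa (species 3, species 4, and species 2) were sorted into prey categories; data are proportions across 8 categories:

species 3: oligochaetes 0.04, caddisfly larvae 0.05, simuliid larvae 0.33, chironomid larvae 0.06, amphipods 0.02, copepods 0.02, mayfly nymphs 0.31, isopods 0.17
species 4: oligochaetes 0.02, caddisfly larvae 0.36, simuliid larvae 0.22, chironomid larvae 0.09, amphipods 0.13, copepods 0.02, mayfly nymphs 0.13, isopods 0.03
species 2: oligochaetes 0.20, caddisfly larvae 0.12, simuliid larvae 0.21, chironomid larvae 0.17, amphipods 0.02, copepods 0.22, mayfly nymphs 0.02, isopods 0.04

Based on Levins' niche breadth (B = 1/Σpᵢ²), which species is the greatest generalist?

species 2

Σp_3ᵢ² = 0.04² + 0.05² + 0.33² + 0.06² + 0.02² + 0.02² + 0.31² + 0.17² = 0.0016 + 0.0025 + 0.1089 + 0.0036 + 0.0004 + 0.0004 + 0.0961 + 0.0289 = 0.2424
B_3 = 1 / 0.2424 = 4.1254
Σp_4ᵢ² = 0.02² + 0.36² + 0.22² + 0.09² + 0.13² + 0.02² + 0.13² + 0.03² = 0.0004 + 0.1296 + 0.0484 + 0.0081 + 0.0169 + 0.0004 + 0.0169 + 0.0009 = 0.2216
B_4 = 1 / 0.2216 = 4.5126
Σp_2ᵢ² = 0.20² + 0.12² + 0.21² + 0.17² + 0.02² + 0.22² + 0.02² + 0.04² = 0.0400 + 0.0144 + 0.0441 + 0.0289 + 0.0004 + 0.0484 + 0.0004 + 0.0016 = 0.1782
B_2 = 1 / 0.1782 = 5.6117
Highest B → broadest niche (most generalist): species 2 (B = 5.61).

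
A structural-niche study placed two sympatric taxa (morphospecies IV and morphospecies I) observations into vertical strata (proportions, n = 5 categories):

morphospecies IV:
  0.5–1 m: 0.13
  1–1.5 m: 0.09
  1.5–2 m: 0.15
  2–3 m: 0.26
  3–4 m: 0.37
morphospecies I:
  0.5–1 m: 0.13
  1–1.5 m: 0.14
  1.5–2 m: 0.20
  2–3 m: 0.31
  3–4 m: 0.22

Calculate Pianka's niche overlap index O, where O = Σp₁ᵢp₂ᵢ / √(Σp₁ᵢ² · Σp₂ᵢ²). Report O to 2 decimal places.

0.94

Σ p₁ᵢp₂ᵢ = 0.0169 + 0.0126 + 0.0300 + 0.0806 + 0.0814 = 0.2215
Σp_1ᵢ² = 0.13² + 0.09² + 0.15² + 0.26² + 0.37² = 0.0169 + 0.0081 + 0.0225 + 0.0676 + 0.1369 = 0.2520
Σp_2ᵢ² = 0.13² + 0.14² + 0.20² + 0.31² + 0.22² = 0.0169 + 0.0196 + 0.0400 + 0.0961 + 0.0484 = 0.2210
O = 0.2215 / √(0.2520 × 0.2210) = 0.2215 / 0.23599 = 0.9386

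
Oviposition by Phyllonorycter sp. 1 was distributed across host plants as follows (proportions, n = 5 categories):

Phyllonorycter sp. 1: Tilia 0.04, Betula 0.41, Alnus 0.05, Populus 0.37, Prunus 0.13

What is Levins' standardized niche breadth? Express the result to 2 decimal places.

0.52

Σpᵢ² = 0.04² + 0.41² + 0.05² + 0.37² + 0.13² = 0.0016 + 0.1681 + 0.0025 + 0.1369 + 0.0169 = 0.3260
B = 1 / 0.3260 = 3.0675
Bₛ = (B − 1)/(n − 1) = (3.0675 − 1)/(5 − 1) = 2.0675/4 = 0.5169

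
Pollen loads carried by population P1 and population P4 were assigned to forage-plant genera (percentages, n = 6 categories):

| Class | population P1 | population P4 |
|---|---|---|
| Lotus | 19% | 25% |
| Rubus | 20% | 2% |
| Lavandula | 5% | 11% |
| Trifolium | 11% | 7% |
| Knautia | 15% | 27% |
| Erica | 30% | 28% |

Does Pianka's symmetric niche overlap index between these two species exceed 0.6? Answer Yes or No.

Yes

Convert percentages to proportions (divide by 100).
Σ p₁ᵢp₂ᵢ = 0.0475 + 0.0040 + 0.0055 + 0.0077 + 0.0405 + 0.0840 = 0.1892
Σp_1ᵢ² = 0.19² + 0.20² + 0.05² + 0.11² + 0.15² + 0.30² = 0.0361 + 0.0400 + 0.0025 + 0.0121 + 0.0225 + 0.0900 = 0.2032
Σp_2ᵢ² = 0.25² + 0.02² + 0.11² + 0.07² + 0.27² + 0.28² = 0.0625 + 0.0004 + 0.0121 + 0.0049 + 0.0729 + 0.0784 = 0.2312
O = 0.1892 / √(0.2032 × 0.2312) = 0.1892 / 0.21675 = 0.8729
O = 0.8729 > 0.6 → Yes.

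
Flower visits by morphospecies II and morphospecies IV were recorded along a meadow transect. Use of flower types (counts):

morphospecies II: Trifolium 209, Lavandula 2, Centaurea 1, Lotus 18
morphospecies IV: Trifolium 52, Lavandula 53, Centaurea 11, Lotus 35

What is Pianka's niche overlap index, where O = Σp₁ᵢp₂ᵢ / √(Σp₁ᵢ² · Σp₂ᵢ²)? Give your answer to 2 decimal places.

0.67

Proportions for morphospecies II (n=230): 209/230=0.9087, 2/230=0.0087, 1/230=0.0043, 18/230=0.0783
Proportions for morphospecies IV (n=151): 52/151=0.3444, 53/151=0.3510, 11/151=0.0728, 35/151=0.2318
Σ p₁ᵢp₂ᵢ = 0.312956 + 0.003054 + 0.000313 + 0.018150 = 0.334473
Σp_1ᵢ² = 0.9087² + 0.0087² + 0.0043² + 0.0783² = 0.825736 + 0.000076 + 0.000018 + 0.006131 = 0.831961
Σp_2ᵢ² = 0.3444² + 0.3510² + 0.0728² + 0.2318² = 0.118611 + 0.123201 + 0.005300 + 0.053731 = 0.300843
O = 0.334473 / √(0.831961 × 0.300843) = 0.334473 / 0.5002896 = 0.6686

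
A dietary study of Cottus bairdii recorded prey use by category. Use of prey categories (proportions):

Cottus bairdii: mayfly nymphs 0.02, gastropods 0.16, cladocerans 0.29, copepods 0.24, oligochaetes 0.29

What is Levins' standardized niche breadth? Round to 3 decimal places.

0.743

Σpᵢ² = 0.02² + 0.16² + 0.29² + 0.24² + 0.29² = 0.0004 + 0.0256 + 0.0841 + 0.0576 + 0.0841 = 0.2518
B = 1 / 0.2518 = 3.97141
Bₛ = (B − 1)/(n − 1) = (3.97141 − 1)/(5 − 1) = 2.97141/4 = 0.74285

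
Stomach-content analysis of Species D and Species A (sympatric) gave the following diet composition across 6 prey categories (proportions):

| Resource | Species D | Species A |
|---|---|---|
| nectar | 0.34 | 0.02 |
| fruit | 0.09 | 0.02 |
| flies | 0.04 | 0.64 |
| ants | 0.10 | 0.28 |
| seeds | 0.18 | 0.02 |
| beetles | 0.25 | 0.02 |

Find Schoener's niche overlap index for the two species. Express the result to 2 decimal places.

Σ|p₁ᵢ − p₂ᵢ| = 0.32 + 0.07 + 0.60 + 0.18 + 0.16 + 0.23 = 1.56
D = 1 − ½ × 1.56 = 1 − 0.780 = 0.2200

0.22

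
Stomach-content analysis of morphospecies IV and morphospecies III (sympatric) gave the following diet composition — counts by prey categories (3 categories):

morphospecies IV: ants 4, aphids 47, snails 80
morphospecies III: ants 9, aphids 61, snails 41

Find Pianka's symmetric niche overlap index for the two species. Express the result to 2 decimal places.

Proportions for morphospecies IV (n=131): 4/131=0.0305, 47/131=0.3588, 80/131=0.6107
Proportions for morphospecies III (n=111): 9/111=0.0811, 61/111=0.5495, 41/111=0.3694
Σ p₁ᵢp₂ᵢ = 0.002474 + 0.197161 + 0.225593 = 0.425228
Σp_1ᵢ² = 0.0305² + 0.3588² + 0.6107² = 0.000930 + 0.128737 + 0.372954 = 0.502621
Σp_2ᵢ² = 0.0811² + 0.5495² + 0.3694² = 0.006577 + 0.301950 + 0.136456 = 0.444983
O = 0.425228 / √(0.502621 × 0.444983) = 0.425228 / 0.4729247 = 0.8991

0.90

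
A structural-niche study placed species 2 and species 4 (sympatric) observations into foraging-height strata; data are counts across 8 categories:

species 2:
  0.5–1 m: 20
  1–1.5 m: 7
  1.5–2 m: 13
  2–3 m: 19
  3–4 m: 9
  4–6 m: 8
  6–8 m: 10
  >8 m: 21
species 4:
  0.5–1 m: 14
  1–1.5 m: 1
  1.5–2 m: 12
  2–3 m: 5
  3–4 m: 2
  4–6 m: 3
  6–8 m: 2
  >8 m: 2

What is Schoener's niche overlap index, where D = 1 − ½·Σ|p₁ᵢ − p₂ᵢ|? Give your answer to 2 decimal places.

Proportions for species 2 (n=107): 20/107=0.1869, 7/107=0.0654, 13/107=0.1215, 19/107=0.1776, 9/107=0.0841, 8/107=0.0748, 10/107=0.0935, 21/107=0.1963
Proportions for species 4 (n=41): 14/41=0.3415, 1/41=0.0244, 12/41=0.2927, 5/41=0.1220, 2/41=0.0488, 3/41=0.0732, 2/41=0.0488, 2/41=0.0488
Σ|p₁ᵢ − p₂ᵢ| = 0.1546 + 0.0410 + 0.1712 + 0.0556 + 0.0353 + 0.0016 + 0.0447 + 0.1475 = 0.6515
D = 1 − ½ × 0.6515 = 1 − 0.32575 = 0.67425

0.67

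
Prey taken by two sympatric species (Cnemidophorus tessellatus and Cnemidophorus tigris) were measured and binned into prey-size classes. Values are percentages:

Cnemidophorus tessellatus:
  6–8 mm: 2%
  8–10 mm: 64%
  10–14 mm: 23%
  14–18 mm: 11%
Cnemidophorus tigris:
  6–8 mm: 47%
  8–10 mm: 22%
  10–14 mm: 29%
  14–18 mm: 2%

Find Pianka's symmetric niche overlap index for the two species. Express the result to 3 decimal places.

0.534

Convert percentages to proportions (divide by 100).
Σ p₁ᵢp₂ᵢ = 0.0094 + 0.1408 + 0.0667 + 0.0022 = 0.2191
Σp_1ᵢ² = 0.02² + 0.64² + 0.23² + 0.11² = 0.0004 + 0.4096 + 0.0529 + 0.0121 = 0.4750
Σp_2ᵢ² = 0.47² + 0.22² + 0.29² + 0.02² = 0.2209 + 0.0484 + 0.0841 + 0.0004 = 0.3538
O = 0.2191 / √(0.4750 × 0.3538) = 0.2191 / 0.409945 = 0.53446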